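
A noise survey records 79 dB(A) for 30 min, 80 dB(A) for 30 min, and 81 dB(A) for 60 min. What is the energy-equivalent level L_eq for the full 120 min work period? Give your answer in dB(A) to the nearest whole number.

80 dB(A)

The energy average is taken in the linear domain: L_eq = 10·log₁₀[(Σ tᵢ·10^(Lᵢ/10))/T], T = 120 min.
Σ tᵢ·10^(Lᵢ/10) = 30·10^(79/10) + 30·10^(80/10) + 60·10^(81/10) = 1.294e+10.
L_eq = 10·log₁₀(1.294e+10/120) = 80.33 dB(A).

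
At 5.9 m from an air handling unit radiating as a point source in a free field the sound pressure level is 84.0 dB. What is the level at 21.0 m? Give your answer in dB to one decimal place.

For a point source, L₂ = L₁ − 20·log₁₀(r₂/r₁).
L₂ = 84.0 − 20·log₁₀(21.0/5.9) = 84.0 − 11.027 = 72.97 dB.

73.0 dB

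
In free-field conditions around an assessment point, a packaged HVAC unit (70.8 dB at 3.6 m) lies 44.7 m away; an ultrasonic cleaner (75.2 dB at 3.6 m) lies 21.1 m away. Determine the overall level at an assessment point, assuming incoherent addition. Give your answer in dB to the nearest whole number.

First find each source's level at the receiver (point-source: −20·log₁₀(r/r_ref)), then combine on an intensity basis.
packaged HVAC unit: 70.8 − 20·log₁₀(44.7/3.6) = 70.8 − 21.88 = 48.92 dB.
ultrasonic cleaner: 75.2 − 20·log₁₀(21.1/3.6) = 75.2 − 15.36 = 59.84 dB.
Σ 10^(L/10) = 1.042e+06 → L_total = 10·log₁₀(1.042e+06) = 60.18 dB.

60 dB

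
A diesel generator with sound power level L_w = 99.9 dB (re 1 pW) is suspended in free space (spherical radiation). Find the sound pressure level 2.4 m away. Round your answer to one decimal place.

Free-field spherical radiation: L_p = L_w − 10·log₁₀(4π·r²), r = 2.4 m.
4π·r² = 72.38 m², 10·log₁₀ of that is 18.596 dB.
L_p = 99.9 − 18.596 = 81.30 dB.

81.3 dB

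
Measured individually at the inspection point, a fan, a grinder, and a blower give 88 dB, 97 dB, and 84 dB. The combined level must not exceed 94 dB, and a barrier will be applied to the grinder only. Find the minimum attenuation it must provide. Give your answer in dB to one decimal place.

Everything except the grinder sums to 10^(88/10) + 10^(84/10) = 8.821e+08 in linear terms, 89.46 dB.
To meet 94 dB overall, the treated grinder may contribute at most 10^(94/10) − 8.821e+08 = 1.630e+09, i.e. 92.12 dB.
Required insertion loss = 97 − 92.12 = 4.88 dB.

4.9 dB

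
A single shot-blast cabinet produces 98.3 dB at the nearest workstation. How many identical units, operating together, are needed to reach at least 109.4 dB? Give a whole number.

13

The shortfall is 109.4 − 98.3 = 11.1 dB, and N units add 10·log₁₀ N, so need 10·log₁₀ N ≥ 11.1.
N ≥ 10^(11.1/10) = 12.882, so N = 13.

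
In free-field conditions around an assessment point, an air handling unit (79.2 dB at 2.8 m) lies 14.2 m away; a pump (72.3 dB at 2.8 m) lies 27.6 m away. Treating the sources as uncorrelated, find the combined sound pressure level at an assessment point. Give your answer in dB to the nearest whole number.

First find each source's level at the receiver (point-source: −20·log₁₀(r/r_ref)), then combine on an intensity basis.
air handling unit: 79.2 − 20·log₁₀(14.2/2.8) = 79.2 − 14.10 = 65.10 dB.
pump: 72.3 − 20·log₁₀(27.6/2.8) = 72.3 − 19.88 = 52.42 dB.
Σ 10^(L/10) = 3.409e+06 → L_total = 10·log₁₀(3.409e+06) = 65.33 dB.

65 dB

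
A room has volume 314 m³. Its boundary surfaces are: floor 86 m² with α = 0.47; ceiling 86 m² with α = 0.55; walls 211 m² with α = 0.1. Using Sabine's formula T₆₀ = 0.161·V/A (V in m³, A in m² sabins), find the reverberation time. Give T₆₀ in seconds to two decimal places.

0.46 s

Summing Sᵢαᵢ: 86·0.47 + 86·0.55 + 211·0.1 = 108.82 m².
T₆₀ = 0.161 × 314 / 108.82 = 0.465 s.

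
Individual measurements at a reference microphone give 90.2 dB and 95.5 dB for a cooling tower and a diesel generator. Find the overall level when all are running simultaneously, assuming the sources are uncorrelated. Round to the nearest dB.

97 dB

Incoherent sources combine by intensity addition: L_total = 10·log₁₀(Σ 10^(L_i/10)).
Σ 10^(L/10) = 10^(90.2/10) + 10^(95.5/10) = 4.595e+09.
L_total = 10·log₁₀(4.595e+09) = 96.62 dB.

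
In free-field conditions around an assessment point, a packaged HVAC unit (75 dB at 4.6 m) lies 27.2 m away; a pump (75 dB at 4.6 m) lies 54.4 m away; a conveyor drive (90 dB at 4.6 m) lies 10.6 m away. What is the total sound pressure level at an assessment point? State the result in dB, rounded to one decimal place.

First find each source's level at the receiver (point-source: −20·log₁₀(r/r_ref)), then combine on an intensity basis.
packaged HVAC unit: 75 − 20·log₁₀(27.2/4.6) = 75 − 15.44 = 59.56 dB.
pump: 75 − 20·log₁₀(54.4/4.6) = 75 − 21.46 = 53.54 dB.
conveyor drive: 90 − 20·log₁₀(10.6/4.6) = 90 − 7.25 = 82.75 dB.
Σ 10^(L/10) = 1.895e+08 → L_total = 10·log₁₀(1.895e+08) = 82.78 dB.

82.8 dB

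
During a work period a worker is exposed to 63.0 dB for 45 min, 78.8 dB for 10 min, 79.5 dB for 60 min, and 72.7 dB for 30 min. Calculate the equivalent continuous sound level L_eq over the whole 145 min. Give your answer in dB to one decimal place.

76.7 dB

The energy average is taken in the linear domain: L_eq = 10·log₁₀[(Σ tᵢ·10^(Lᵢ/10))/T], T = 145 min.
Σ tᵢ·10^(Lᵢ/10) = 45·10^(63.0/10) + 10·10^(78.8/10) + 60·10^(79.5/10) + 30·10^(72.7/10) = 6.754e+09.
L_eq = 10·log₁₀(6.754e+09/145) = 76.68 dB.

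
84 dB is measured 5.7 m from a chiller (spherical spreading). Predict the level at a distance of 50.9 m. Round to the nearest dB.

For a point source, L₂ = L₁ − 20·log₁₀(r₂/r₁).
L₂ = 84 − 20·log₁₀(50.9/5.7) = 84 − 19.017 = 64.98 dB.

65 dB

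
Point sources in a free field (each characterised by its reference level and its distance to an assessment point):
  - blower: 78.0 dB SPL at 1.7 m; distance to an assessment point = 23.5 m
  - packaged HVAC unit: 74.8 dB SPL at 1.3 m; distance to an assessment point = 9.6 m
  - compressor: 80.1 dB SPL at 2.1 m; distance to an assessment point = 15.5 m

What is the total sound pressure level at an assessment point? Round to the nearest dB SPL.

64 dB SPL

Apply inverse-square spreading to bring every level to the receiver, then sum 10^(L/10).
blower: 78.0 − 20·log₁₀(23.5/1.7) = 78.0 − 22.81 = 55.19 dB SPL.
packaged HVAC unit: 74.8 − 20·log₁₀(9.6/1.3) = 74.8 − 17.37 = 57.43 dB SPL.
compressor: 80.1 − 20·log₁₀(15.5/2.1) = 80.1 − 17.36 = 62.74 dB SPL.
Σ 10^(L/10) = 2.762e+06 → L_total = 10·log₁₀(2.762e+06) = 64.41 dB SPL.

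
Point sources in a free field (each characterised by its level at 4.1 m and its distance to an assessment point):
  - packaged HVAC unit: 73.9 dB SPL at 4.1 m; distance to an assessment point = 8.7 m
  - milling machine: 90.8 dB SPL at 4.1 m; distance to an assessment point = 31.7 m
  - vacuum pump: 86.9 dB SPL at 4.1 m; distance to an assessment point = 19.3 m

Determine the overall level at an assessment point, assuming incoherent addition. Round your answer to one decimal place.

Propagate each source to the receiver with L = L_ref − 20·log₁₀(r/r_ref), then add intensities.
packaged HVAC unit: 73.9 − 20·log₁₀(8.7/4.1) = 73.9 − 6.53 = 67.37 dB SPL.
milling machine: 90.8 − 20·log₁₀(31.7/4.1) = 90.8 − 17.77 = 73.03 dB SPL.
vacuum pump: 86.9 − 20·log₁₀(19.3/4.1) = 86.9 − 13.46 = 73.44 dB SPL.
Σ 10^(L/10) = 4.767e+07 → L_total = 10·log₁₀(4.767e+07) = 76.78 dB SPL.

76.8 dB SPL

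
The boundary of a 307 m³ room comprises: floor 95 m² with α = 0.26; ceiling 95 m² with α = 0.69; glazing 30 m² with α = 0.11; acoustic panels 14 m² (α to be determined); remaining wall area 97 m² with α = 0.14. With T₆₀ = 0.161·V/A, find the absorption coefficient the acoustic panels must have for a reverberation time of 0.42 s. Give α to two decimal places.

Required total absorption A = 0.161·307/0.42 = 117.68 m².
Absorption from the other surfaces = 95·0.26 + 95·0.69 + 30·0.11 + 97·0.14 = 107.13 m², so the acoustic panels must supply 10.55 m² over 14 m².
α = 10.55/14 = 0.754.

0.75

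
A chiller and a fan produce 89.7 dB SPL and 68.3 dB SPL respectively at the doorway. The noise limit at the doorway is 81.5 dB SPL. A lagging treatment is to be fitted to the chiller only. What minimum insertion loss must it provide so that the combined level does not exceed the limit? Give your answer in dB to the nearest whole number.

8 dB

The untreated sources together contribute 10^(68.3/10) = 6.761e+06, i.e. 68.30 dB SPL.
To meet 81.5 dB SPL overall, the treated chiller may contribute at most 10^(81.5/10) − 6.761e+06 = 1.345e+08, i.e. 81.29 dB SPL.
Required insertion loss = 89.7 − 81.29 = 8.41 dB.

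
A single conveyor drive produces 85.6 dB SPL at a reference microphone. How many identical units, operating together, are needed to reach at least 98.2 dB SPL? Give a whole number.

19

N identical sources give L₁ + 10·log₁₀ N, so require 10·log₁₀ N ≥ 98.2 − 85.6 = 12.6 dB.
N ≥ 10^(12.6/10) = 18.197, so N = 19.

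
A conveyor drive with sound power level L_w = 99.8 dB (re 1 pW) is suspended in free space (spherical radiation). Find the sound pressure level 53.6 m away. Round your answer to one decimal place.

54.2 dB

Free-field spherical radiation: L_p = L_w − 10·log₁₀(4π·r²), r = 53.6 m.
4π·r² = 3.61e+04 m², 10·log₁₀ of that is 45.575 dB.
L_p = 99.8 − 45.575 = 54.22 dB.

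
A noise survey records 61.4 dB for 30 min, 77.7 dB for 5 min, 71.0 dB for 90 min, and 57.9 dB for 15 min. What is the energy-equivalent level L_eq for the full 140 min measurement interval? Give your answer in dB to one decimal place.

70.2 dB

L_eq = 10·log₁₀[(1/T)·Σ tᵢ·10^(Lᵢ/10)] with T = 140 min.
Σ tᵢ·10^(Lᵢ/10) = 30·10^(61.4/10) + 5·10^(77.7/10) + 90·10^(71.0/10) + 15·10^(57.9/10) = 1.478e+09.
L_eq = 10·log₁₀(1.478e+09/140) = 70.24 dB.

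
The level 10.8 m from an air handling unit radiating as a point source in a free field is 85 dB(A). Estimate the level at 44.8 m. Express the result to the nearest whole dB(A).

Point-source attenuation: ΔL = 20·log₁₀(r₂/r₁) = 20·log₁₀(44.8/10.8) = 12.357 dB.
L₂ = 85 − 20·log₁₀(44.8/10.8) = 85 − 12.357 = 72.64 dB(A).

73 dB(A)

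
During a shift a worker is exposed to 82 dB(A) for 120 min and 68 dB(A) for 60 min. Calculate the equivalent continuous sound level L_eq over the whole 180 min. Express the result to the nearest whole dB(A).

80 dB(A)

The energy average is taken in the linear domain: L_eq = 10·log₁₀[(Σ tᵢ·10^(Lᵢ/10))/T], T = 180 min.
Σ tᵢ·10^(Lᵢ/10) = 120·10^(82/10) + 60·10^(68/10) = 1.940e+10.
L_eq = 10·log₁₀(1.940e+10/180) = 80.32 dB(A).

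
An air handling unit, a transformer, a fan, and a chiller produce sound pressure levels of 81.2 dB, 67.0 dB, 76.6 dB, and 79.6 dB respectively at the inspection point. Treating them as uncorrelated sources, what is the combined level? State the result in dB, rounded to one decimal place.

84.4 dB

Incoherent sources combine by intensity addition: L_total = 10·log₁₀(Σ 10^(L_i/10)).
Σ 10^(L/10) = 10^(81.2/10) + 10^(67.0/10) + 10^(76.6/10) + 10^(79.6/10) = 2.737e+08.
L_total = 10·log₁₀(2.737e+08) = 84.37 dB.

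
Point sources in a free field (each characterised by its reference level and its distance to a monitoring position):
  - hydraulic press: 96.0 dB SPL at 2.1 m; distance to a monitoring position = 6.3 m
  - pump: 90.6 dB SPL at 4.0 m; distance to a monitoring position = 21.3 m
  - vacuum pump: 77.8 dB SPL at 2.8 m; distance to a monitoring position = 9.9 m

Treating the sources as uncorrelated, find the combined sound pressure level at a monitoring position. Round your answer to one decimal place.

86.9 dB SPL

Propagate each source to the receiver with L = L_ref − 20·log₁₀(r/r_ref), then add intensities.
hydraulic press: 96.0 − 20·log₁₀(6.3/2.1) = 96.0 − 9.54 = 86.46 dB SPL.
pump: 90.6 − 20·log₁₀(21.3/4.0) = 90.6 − 14.53 = 76.07 dB SPL.
vacuum pump: 77.8 − 20·log₁₀(9.9/2.8) = 77.8 − 10.97 = 66.83 dB SPL.
Σ 10^(L/10) = 4.877e+08 → L_total = 10·log₁₀(4.877e+08) = 86.88 dB SPL.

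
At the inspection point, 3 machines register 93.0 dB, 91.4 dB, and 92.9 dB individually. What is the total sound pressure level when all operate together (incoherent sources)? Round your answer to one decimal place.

Incoherent sources combine by intensity addition: L_total = 10·log₁₀(Σ 10^(L_i/10)).
Σ 10^(L/10) = 10^(93.0/10) + 10^(91.4/10) + 10^(92.9/10) = 5.325e+09.
L_total = 10·log₁₀(5.325e+09) = 97.26 dB.

97.3 dB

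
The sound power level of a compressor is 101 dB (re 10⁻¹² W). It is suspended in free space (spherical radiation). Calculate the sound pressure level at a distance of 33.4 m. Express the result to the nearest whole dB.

60 dB

Free-field spherical radiation: L_p = L_w − 10·log₁₀(4π·r²), r = 33.4 m.
4π·r² = 1.402e+04 m², 10·log₁₀ of that is 41.467 dB.
L_p = 101 − 41.467 = 59.53 dB.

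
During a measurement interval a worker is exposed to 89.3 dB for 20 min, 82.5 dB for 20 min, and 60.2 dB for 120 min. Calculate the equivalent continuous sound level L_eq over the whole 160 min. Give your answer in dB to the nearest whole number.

The energy average is taken in the linear domain: L_eq = 10·log₁₀[(Σ tᵢ·10^(Lᵢ/10))/T], T = 160 min.
Σ tᵢ·10^(Lᵢ/10) = 20·10^(89.3/10) + 20·10^(82.5/10) + 120·10^(60.2/10) = 2.070e+10.
L_eq = 10·log₁₀(2.070e+10/160) = 81.12 dB.

81 dB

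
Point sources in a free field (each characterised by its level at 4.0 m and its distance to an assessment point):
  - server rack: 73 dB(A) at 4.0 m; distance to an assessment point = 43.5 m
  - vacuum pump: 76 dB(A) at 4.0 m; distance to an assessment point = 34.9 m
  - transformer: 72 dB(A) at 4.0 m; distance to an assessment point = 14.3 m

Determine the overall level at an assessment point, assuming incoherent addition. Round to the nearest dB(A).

63 dB(A)

Apply inverse-square spreading to bring every level to the receiver, then sum 10^(L/10).
server rack: 73 − 20·log₁₀(43.5/4.0) = 73 − 20.73 = 52.27 dB(A).
vacuum pump: 76 − 20·log₁₀(34.9/4.0) = 76 − 18.82 = 57.18 dB(A).
transformer: 72 − 20·log₁₀(14.3/4.0) = 72 − 11.07 = 60.93 dB(A).
Σ 10^(L/10) = 1.932e+06 → L_total = 10·log₁₀(1.932e+06) = 62.86 dB(A).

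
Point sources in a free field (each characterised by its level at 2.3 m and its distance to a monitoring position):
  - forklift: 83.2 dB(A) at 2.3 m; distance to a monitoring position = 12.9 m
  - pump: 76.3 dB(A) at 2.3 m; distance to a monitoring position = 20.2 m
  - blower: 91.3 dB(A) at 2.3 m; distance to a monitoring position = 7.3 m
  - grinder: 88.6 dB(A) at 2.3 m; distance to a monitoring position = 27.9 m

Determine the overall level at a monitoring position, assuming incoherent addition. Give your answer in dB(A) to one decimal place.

Propagate each source to the receiver with L = L_ref − 20·log₁₀(r/r_ref), then add intensities.
forklift: 83.2 − 20·log₁₀(12.9/2.3) = 83.2 − 14.98 = 68.22 dB(A).
pump: 76.3 − 20·log₁₀(20.2/2.3) = 76.3 − 18.87 = 57.43 dB(A).
blower: 91.3 − 20·log₁₀(7.3/2.3) = 91.3 − 10.03 = 81.27 dB(A).
grinder: 88.6 − 20·log₁₀(27.9/2.3) = 88.6 − 21.68 = 66.92 dB(A).
Σ 10^(L/10) = 1.460e+08 → L_total = 10·log₁₀(1.460e+08) = 81.64 dB(A).

81.6 dB(A)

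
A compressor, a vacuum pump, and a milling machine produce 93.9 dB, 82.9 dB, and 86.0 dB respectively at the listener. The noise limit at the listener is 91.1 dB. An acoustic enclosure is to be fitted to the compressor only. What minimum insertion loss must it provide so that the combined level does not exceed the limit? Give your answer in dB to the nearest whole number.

5 dB

Everything except the compressor sums to 10^(82.9/10) + 10^(86.0/10) = 5.931e+08 in linear terms, 87.73 dB.
To meet 91.1 dB overall, the treated compressor may contribute at most 10^(91.1/10) − 5.931e+08 = 6.952e+08, i.e. 88.42 dB.
Required insertion loss = 93.9 − 88.42 = 5.48 dB.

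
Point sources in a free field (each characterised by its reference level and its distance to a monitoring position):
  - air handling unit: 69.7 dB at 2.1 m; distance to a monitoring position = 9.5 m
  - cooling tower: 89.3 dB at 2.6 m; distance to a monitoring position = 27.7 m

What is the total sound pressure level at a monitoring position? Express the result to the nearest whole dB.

69 dB

Propagate each source to the receiver with L = L_ref − 20·log₁₀(r/r_ref), then add intensities.
air handling unit: 69.7 − 20·log₁₀(9.5/2.1) = 69.7 − 13.11 = 56.59 dB.
cooling tower: 89.3 − 20·log₁₀(27.7/2.6) = 89.3 − 20.55 = 68.75 dB.
Σ 10^(L/10) = 7.955e+06 → L_total = 10·log₁₀(7.955e+06) = 69.01 dB.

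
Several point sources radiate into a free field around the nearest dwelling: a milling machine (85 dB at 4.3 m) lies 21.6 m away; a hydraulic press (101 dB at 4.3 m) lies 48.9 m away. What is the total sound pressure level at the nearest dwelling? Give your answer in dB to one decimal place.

80.4 dB

Propagate each source to the receiver with L = L_ref − 20·log₁₀(r/r_ref), then add intensities.
milling machine: 85 − 20·log₁₀(21.6/4.3) = 85 − 14.02 = 70.98 dB.
hydraulic press: 101 − 20·log₁₀(48.9/4.3) = 101 − 21.12 = 79.88 dB.
Σ 10^(L/10) = 1.099e+08 → L_total = 10·log₁₀(1.099e+08) = 80.41 dB.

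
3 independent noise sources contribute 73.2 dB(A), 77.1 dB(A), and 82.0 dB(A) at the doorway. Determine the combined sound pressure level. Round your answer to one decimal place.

83.6 dB(A)

Incoherent sources combine by intensity addition: L_total = 10·log₁₀(Σ 10^(L_i/10)).
Σ 10^(L/10) = 10^(73.2/10) + 10^(77.1/10) + 10^(82.0/10) = 2.307e+08.
L_total = 10·log₁₀(2.307e+08) = 83.63 dB(A).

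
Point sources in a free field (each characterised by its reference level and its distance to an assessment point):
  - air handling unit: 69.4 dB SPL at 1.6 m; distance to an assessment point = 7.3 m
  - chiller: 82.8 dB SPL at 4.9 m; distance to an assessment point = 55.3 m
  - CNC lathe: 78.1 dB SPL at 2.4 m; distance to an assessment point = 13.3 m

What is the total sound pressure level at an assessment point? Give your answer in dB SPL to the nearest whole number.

66 dB SPL

First find each source's level at the receiver (point-source: −20·log₁₀(r/r_ref)), then combine on an intensity basis.
air handling unit: 69.4 − 20·log₁₀(7.3/1.6) = 69.4 − 13.18 = 56.22 dB SPL.
chiller: 82.8 − 20·log₁₀(55.3/4.9) = 82.8 − 21.05 = 61.75 dB SPL.
CNC lathe: 78.1 − 20·log₁₀(13.3/2.4) = 78.1 − 14.87 = 63.23 dB SPL.
Σ 10^(L/10) = 4.017e+06 → L_total = 10·log₁₀(4.017e+06) = 66.04 dB SPL.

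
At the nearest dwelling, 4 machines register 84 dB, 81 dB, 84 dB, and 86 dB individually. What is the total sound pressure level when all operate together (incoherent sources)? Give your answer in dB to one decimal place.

Incoherent sources combine by intensity addition: L_total = 10·log₁₀(Σ 10^(L_i/10)).
Σ 10^(L/10) = 10^(84/10) + 10^(81/10) + 10^(84/10) + 10^(86/10) = 1.026e+09.
L_total = 10·log₁₀(1.026e+09) = 90.11 dB.

90.1 dB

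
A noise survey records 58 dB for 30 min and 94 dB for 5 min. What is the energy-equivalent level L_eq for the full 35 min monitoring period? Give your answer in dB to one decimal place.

L_eq = 10·log₁₀[(1/T)·Σ tᵢ·10^(Lᵢ/10)] with T = 35 min.
Σ tᵢ·10^(Lᵢ/10) = 30·10^(58/10) + 5·10^(94/10) = 1.258e+10.
L_eq = 10·log₁₀(1.258e+10/35) = 85.56 dB.

85.6 dB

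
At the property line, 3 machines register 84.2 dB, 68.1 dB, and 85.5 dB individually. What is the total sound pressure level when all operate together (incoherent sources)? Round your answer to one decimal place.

88.0 dB

For uncorrelated sources the intensities add, so convert each level to linear form, sum, and take 10·log₁₀ of the total.
Σ 10^(L/10) = 10^(84.2/10) + 10^(68.1/10) + 10^(85.5/10) = 6.243e+08.
L_total = 10·log₁₀(6.243e+08) = 87.95 dB.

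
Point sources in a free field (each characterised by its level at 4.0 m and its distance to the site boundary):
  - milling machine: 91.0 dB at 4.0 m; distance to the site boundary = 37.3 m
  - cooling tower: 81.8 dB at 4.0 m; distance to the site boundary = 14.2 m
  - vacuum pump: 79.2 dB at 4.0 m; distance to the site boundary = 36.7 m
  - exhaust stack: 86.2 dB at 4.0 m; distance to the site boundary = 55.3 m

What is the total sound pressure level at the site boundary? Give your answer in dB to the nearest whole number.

75 dB

First find each source's level at the receiver (point-source: −20·log₁₀(r/r_ref)), then combine on an intensity basis.
milling machine: 91.0 − 20·log₁₀(37.3/4.0) = 91.0 − 19.39 = 71.61 dB.
cooling tower: 81.8 − 20·log₁₀(14.2/4.0) = 81.8 − 11.00 = 70.80 dB.
vacuum pump: 79.2 − 20·log₁₀(36.7/4.0) = 79.2 − 19.25 = 59.95 dB.
exhaust stack: 86.2 − 20·log₁₀(55.3/4.0) = 86.2 − 22.81 = 63.39 dB.
Σ 10^(L/10) = 2.966e+07 → L_total = 10·log₁₀(2.966e+07) = 74.72 dB.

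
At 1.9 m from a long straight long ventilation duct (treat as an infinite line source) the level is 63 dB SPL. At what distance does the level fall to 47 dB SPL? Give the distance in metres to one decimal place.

75.6 m

Line-source spreading drops the level by 10·log₁₀(r₂/r₁); inverting, r₂/r₁ = 10^(ΔL/10).
r₂ = 1.9·10^((63−47)/10) = 1.9·10^(16.0/10) = 75.64 m.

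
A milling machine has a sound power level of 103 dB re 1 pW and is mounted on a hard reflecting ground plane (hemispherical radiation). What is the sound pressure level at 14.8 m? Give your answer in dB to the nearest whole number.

L_p = L_w − 10·log₁₀(2π·r²) with r = 14.8 m.
2π·r² = 1376 m², 10·log₁₀ of that is 31.387 dB.
L_p = 103 − 31.387 = 71.61 dB.

72 dB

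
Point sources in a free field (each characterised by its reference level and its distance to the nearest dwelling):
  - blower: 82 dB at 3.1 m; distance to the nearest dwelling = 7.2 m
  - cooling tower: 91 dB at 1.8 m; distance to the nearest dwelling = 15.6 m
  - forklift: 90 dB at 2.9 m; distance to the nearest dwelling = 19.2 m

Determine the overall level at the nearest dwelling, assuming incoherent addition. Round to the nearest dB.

78 dB

Apply inverse-square spreading to bring every level to the receiver, then sum 10^(L/10).
blower: 82 − 20·log₁₀(7.2/3.1) = 82 − 7.32 = 74.68 dB.
cooling tower: 91 − 20·log₁₀(15.6/1.8) = 91 − 18.76 = 72.24 dB.
forklift: 90 − 20·log₁₀(19.2/2.9) = 90 − 16.42 = 73.58 dB.
Σ 10^(L/10) = 6.895e+07 → L_total = 10·log₁₀(6.895e+07) = 78.39 dB.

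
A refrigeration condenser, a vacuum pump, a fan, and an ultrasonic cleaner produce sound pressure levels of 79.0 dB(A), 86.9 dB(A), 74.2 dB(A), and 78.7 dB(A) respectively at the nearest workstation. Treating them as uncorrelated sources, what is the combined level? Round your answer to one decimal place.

Incoherent sources combine by intensity addition: L_total = 10·log₁₀(Σ 10^(L_i/10)).
Σ 10^(L/10) = 10^(79.0/10) + 10^(86.9/10) + 10^(74.2/10) + 10^(78.7/10) = 6.696e+08.
L_total = 10·log₁₀(6.696e+08) = 88.26 dB(A).

88.3 dB(A)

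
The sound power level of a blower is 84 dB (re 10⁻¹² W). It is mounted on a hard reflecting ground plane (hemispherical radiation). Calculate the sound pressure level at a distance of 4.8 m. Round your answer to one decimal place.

62.4 dB

Free-field hemispherical radiation: L_p = L_w − 10·log₁₀(2π·r²), r = 4.8 m.
2π·r² = 144.8 m², 10·log₁₀ of that is 21.607 dB.
L_p = 84 − 21.607 = 62.39 dB.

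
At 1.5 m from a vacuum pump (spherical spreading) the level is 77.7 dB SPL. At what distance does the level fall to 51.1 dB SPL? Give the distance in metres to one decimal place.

Point-source spreading drops the level by 20·log₁₀(r₂/r₁); inverting, r₂/r₁ = 10^(ΔL/20).
r₂ = 1.5·10^((77.7−51.1)/20) = 1.5·10^(26.6/20) = 32.07 m.

32.1 m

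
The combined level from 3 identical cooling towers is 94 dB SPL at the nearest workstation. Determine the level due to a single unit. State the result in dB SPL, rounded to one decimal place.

89.2 dB SPL

For N identical incoherent sources L_total = L₁ + 10·log₁₀ N, so L₁ = 94 − 10·log₁₀(3) = 94 − 4.771.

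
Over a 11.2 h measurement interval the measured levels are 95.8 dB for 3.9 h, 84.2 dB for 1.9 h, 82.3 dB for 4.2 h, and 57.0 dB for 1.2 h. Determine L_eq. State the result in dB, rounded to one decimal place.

The energy average is taken in the linear domain: L_eq = 10·log₁₀[(Σ tᵢ·10^(Lᵢ/10))/T], T = 11.2 h.
Σ tᵢ·10^(Lᵢ/10) = 3.9·10^(95.8/10) + 1.9·10^(84.2/10) + 4.2·10^(82.3/10) + 1.2·10^(57.0/10) = 1.604e+10.
L_eq = 10·log₁₀(1.604e+10/11.2) = 91.56 dB.

91.6 dB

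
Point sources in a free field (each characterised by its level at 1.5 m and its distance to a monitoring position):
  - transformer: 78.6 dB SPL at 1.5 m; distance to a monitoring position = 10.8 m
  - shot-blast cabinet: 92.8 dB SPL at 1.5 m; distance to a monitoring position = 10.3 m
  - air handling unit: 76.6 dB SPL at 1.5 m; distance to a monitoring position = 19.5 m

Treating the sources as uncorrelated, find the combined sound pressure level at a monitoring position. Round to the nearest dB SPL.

First find each source's level at the receiver (point-source: −20·log₁₀(r/r_ref)), then combine on an intensity basis.
transformer: 78.6 − 20·log₁₀(10.8/1.5) = 78.6 − 17.15 = 61.45 dB SPL.
shot-blast cabinet: 92.8 − 20·log₁₀(10.3/1.5) = 92.8 − 16.73 = 76.07 dB SPL.
air handling unit: 76.6 − 20·log₁₀(19.5/1.5) = 76.6 − 22.28 = 54.32 dB SPL.
Σ 10^(L/10) = 4.208e+07 → L_total = 10·log₁₀(4.208e+07) = 76.24 dB SPL.

76 dB SPL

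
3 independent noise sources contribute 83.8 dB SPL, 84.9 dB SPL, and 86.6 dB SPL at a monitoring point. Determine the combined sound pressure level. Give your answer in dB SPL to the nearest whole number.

90 dB SPL

Incoherent sources combine by intensity addition: L_total = 10·log₁₀(Σ 10^(L_i/10)).
Σ 10^(L/10) = 10^(83.8/10) + 10^(84.9/10) + 10^(86.6/10) = 1.006e+09.
L_total = 10·log₁₀(1.006e+09) = 90.03 dB SPL.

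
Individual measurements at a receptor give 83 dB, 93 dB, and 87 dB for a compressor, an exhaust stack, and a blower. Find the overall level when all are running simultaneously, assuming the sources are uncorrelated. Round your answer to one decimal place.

Incoherent sources combine by intensity addition: L_total = 10·log₁₀(Σ 10^(L_i/10)).
Σ 10^(L/10) = 10^(83/10) + 10^(93/10) + 10^(87/10) = 2.696e+09.
L_total = 10·log₁₀(2.696e+09) = 94.31 dB.

94.3 dB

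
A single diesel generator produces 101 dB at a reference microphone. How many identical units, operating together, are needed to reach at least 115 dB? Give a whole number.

26

The shortfall is 115 − 101 = 14.0 dB, and N units add 10·log₁₀ N, so need 10·log₁₀ N ≥ 14.0.
N ≥ 10^(14.0/10) = 25.119, so N = 26.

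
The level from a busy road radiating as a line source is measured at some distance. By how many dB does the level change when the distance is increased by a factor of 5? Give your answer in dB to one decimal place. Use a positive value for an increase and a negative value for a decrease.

-7.0 dB

A line source loses 3 dB per doubling of distance; generally ΔL = −10·log₁₀(r₂/r₁).
ΔL = −10·log₁₀(5) = -6.99 dB.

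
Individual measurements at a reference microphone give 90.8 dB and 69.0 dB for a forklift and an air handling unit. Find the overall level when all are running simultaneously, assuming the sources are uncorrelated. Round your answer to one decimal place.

90.8 dB

Incoherent sources combine by intensity addition: L_total = 10·log₁₀(Σ 10^(L_i/10)).
Σ 10^(L/10) = 10^(90.8/10) + 10^(69.0/10) = 1.210e+09.
L_total = 10·log₁₀(1.210e+09) = 90.83 dB.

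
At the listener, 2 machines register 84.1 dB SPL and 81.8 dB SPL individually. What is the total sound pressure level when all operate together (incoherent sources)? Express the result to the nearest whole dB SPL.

86 dB SPL

Incoherent sources combine by intensity addition: L_total = 10·log₁₀(Σ 10^(L_i/10)).
Σ 10^(L/10) = 10^(84.1/10) + 10^(81.8/10) = 4.084e+08.
L_total = 10·log₁₀(4.084e+08) = 86.11 dB SPL.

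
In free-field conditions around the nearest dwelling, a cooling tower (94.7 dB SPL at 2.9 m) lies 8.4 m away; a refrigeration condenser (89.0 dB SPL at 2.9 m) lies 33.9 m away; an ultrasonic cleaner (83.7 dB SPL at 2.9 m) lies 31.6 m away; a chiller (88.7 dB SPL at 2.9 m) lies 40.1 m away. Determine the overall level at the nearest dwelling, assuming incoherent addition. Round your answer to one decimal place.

85.6 dB SPL

Propagate each source to the receiver with L = L_ref − 20·log₁₀(r/r_ref), then add intensities.
cooling tower: 94.7 − 20·log₁₀(8.4/2.9) = 94.7 − 9.24 = 85.46 dB SPL.
refrigeration condenser: 89.0 − 20·log₁₀(33.9/2.9) = 89.0 − 21.36 = 67.64 dB SPL.
ultrasonic cleaner: 83.7 − 20·log₁₀(31.6/2.9) = 83.7 − 20.75 = 62.95 dB SPL.
chiller: 88.7 − 20·log₁₀(40.1/2.9) = 88.7 − 22.81 = 65.89 dB SPL.
Σ 10^(L/10) = 3.634e+08 → L_total = 10·log₁₀(3.634e+08) = 85.60 dB SPL.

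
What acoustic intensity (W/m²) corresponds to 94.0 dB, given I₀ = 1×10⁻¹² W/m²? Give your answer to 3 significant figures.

0.00251 W/m²

I = I₀·10^(L/10) = 10⁻¹² × 10^(94.0/10) = 10^(-2.600).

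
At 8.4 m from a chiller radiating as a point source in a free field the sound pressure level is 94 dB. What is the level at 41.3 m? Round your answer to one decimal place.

For a point source, L₂ = L₁ − 20·log₁₀(r₂/r₁).
L₂ = 94 − 20·log₁₀(41.3/8.4) = 94 − 13.833 = 80.17 dB.

80.2 dB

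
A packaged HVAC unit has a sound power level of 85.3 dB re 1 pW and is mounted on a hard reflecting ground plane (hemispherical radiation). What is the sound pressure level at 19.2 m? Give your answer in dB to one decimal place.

Free-field hemispherical radiation: L_p = L_w − 10·log₁₀(2π·r²), r = 19.2 m.
2π·r² = 2316 m², 10·log₁₀ of that is 33.648 dB.
L_p = 85.3 − 33.648 = 51.65 dB.

51.7 dB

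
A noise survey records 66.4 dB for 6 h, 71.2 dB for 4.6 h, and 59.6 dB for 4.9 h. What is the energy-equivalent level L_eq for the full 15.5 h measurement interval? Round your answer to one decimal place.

67.7 dB

L_eq = 10·log₁₀[(1/T)·Σ tᵢ·10^(Lᵢ/10)] with T = 15.5 h.
Σ tᵢ·10^(Lᵢ/10) = 6·10^(66.4/10) + 4.6·10^(71.2/10) + 4.9·10^(59.6/10) = 9.130e+07.
L_eq = 10·log₁₀(9.130e+07/15.5) = 67.70 dB.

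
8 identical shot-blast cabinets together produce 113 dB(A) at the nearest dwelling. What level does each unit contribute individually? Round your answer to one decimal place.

Dividing the total intensity by 8 lowers the level by 10·log₁₀ 8 = 9.031 dB: L₁ = 113 − 9.031.

104.0 dB(A)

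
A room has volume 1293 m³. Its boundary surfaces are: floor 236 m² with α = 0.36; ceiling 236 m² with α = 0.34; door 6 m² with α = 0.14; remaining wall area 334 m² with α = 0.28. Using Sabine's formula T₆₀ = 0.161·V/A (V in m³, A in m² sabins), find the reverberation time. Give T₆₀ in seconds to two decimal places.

0.80 s

A = Σ Sᵢαᵢ = 236·0.36 + 236·0.34 + 6·0.14 + 334·0.28 = 259.56 m².
T₆₀ = 0.161 × 1293 / 259.56 = 0.802 s.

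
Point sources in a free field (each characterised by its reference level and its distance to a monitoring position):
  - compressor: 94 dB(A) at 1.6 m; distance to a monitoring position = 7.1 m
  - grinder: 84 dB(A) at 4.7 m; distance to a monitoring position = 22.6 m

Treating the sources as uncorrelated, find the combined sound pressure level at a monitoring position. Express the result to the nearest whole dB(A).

81 dB(A)

First find each source's level at the receiver (point-source: −20·log₁₀(r/r_ref)), then combine on an intensity basis.
compressor: 94 − 20·log₁₀(7.1/1.6) = 94 − 12.94 = 81.06 dB(A).
grinder: 84 − 20·log₁₀(22.6/4.7) = 84 − 13.64 = 70.36 dB(A).
Σ 10^(L/10) = 1.384e+08 → L_total = 10·log₁₀(1.384e+08) = 81.41 dB(A).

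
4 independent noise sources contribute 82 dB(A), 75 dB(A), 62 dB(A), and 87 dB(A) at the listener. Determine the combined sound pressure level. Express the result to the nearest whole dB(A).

For uncorrelated sources the intensities add, so convert each level to linear form, sum, and take 10·log₁₀ of the total.
Σ 10^(L/10) = 10^(82/10) + 10^(75/10) + 10^(62/10) + 10^(87/10) = 6.929e+08.
L_total = 10·log₁₀(6.929e+08) = 88.41 dB(A).

88 dB(A)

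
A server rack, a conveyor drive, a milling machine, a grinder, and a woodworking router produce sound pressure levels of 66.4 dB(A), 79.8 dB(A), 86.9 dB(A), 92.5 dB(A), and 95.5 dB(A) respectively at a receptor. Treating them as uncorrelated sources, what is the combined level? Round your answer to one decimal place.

97.7 dB(A)

For uncorrelated sources the intensities add, so convert each level to linear form, sum, and take 10·log₁₀ of the total.
Σ 10^(L/10) = 10^(66.4/10) + 10^(79.8/10) + 10^(86.9/10) + 10^(92.5/10) + 10^(95.5/10) = 5.916e+09.
L_total = 10·log₁₀(5.916e+09) = 97.72 dB(A).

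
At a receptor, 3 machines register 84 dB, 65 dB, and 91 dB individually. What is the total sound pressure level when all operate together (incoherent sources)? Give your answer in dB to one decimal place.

Incoherent sources combine by intensity addition: L_total = 10·log₁₀(Σ 10^(L_i/10)).
Σ 10^(L/10) = 10^(84/10) + 10^(65/10) + 10^(91/10) = 1.513e+09.
L_total = 10·log₁₀(1.513e+09) = 91.80 dB.

91.8 dB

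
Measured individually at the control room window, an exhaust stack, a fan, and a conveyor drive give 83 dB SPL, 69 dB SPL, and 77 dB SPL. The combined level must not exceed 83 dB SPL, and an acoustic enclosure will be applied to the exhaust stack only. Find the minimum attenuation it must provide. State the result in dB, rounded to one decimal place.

The untreated sources together contribute 10^(69/10) + 10^(77/10) = 5.806e+07, i.e. 77.64 dB SPL.
To meet 83 dB SPL overall, the treated exhaust stack may contribute at most 10^(83/10) − 5.806e+07 = 1.415e+08, i.e. 81.51 dB SPL.
So the exhaust stack must be reduced from 83 to 81.51 dB SPL: IL = 1.49 dB.

1.5 dB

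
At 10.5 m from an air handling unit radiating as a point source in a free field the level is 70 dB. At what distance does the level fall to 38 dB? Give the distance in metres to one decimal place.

The 32.0 dB drop corresponds to a distance ratio of 10^(32.0/20) for a point source.
r₂ = 10.5·10^((70−38)/20) = 10.5·10^(32.0/20) = 418.01 m.

418.0 m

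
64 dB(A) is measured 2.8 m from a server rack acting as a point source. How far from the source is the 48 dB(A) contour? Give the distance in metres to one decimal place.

The 16.0 dB drop corresponds to a distance ratio of 10^(16.0/20) for a point source.
r₂ = 2.8·10^((64−48)/20) = 2.8·10^(16.0/20) = 17.67 m.

17.7 m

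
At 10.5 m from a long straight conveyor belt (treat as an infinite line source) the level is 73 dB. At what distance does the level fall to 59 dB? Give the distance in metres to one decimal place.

263.7 m

Line-source spreading drops the level by 10·log₁₀(r₂/r₁); inverting, r₂/r₁ = 10^(ΔL/10).
r₂ = 10.5·10^((73−59)/10) = 10.5·10^(14.0/10) = 263.75 m.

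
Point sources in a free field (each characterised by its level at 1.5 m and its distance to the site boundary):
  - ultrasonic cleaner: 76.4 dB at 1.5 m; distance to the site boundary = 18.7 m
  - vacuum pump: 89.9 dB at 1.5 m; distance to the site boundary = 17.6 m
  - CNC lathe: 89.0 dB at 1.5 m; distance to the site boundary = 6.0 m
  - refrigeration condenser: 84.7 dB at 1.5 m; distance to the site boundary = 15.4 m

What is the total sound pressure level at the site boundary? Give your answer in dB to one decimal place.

Apply inverse-square spreading to bring every level to the receiver, then sum 10^(L/10).
ultrasonic cleaner: 76.4 − 20·log₁₀(18.7/1.5) = 76.4 − 21.92 = 54.48 dB.
vacuum pump: 89.9 − 20·log₁₀(17.6/1.5) = 89.9 − 21.39 = 68.51 dB.
CNC lathe: 89.0 − 20·log₁₀(6.0/1.5) = 89.0 − 12.04 = 76.96 dB.
refrigeration condenser: 84.7 − 20·log₁₀(15.4/1.5) = 84.7 − 20.23 = 64.47 dB.
Σ 10^(L/10) = 5.982e+07 → L_total = 10·log₁₀(5.982e+07) = 77.77 dB.

77.8 dB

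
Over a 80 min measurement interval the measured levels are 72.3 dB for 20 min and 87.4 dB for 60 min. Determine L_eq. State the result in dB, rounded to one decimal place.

86.2 dB

Weight each interval's intensity by its duration and average over T = 80 min:
Σ tᵢ·10^(Lᵢ/10) = 20·10^(72.3/10) + 60·10^(87.4/10) = 3.331e+10.
L_eq = 10·log₁₀(3.331e+10/80) = 86.20 dB.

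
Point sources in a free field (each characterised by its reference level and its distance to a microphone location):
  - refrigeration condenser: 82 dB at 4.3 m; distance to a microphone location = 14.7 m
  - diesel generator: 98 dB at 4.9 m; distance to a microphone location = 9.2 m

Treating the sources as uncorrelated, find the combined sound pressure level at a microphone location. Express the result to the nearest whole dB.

First find each source's level at the receiver (point-source: −20·log₁₀(r/r_ref)), then combine on an intensity basis.
refrigeration condenser: 82 − 20·log₁₀(14.7/4.3) = 82 − 10.68 = 71.32 dB.
diesel generator: 98 − 20·log₁₀(9.2/4.9) = 98 − 5.47 = 92.53 dB.
Σ 10^(L/10) = 1.803e+09 → L_total = 10·log₁₀(1.803e+09) = 92.56 dB.

93 dB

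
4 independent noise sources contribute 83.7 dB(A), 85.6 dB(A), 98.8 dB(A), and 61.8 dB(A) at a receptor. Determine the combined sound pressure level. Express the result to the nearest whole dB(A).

For uncorrelated sources the intensities add, so convert each level to linear form, sum, and take 10·log₁₀ of the total.
Σ 10^(L/10) = 10^(83.7/10) + 10^(85.6/10) + 10^(98.8/10) + 10^(61.8/10) = 8.185e+09.
L_total = 10·log₁₀(8.185e+09) = 99.13 dB(A).

99 dB(A)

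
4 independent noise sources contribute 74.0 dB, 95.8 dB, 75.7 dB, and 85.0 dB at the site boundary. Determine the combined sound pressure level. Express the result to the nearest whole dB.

96 dB

Incoherent sources combine by intensity addition: L_total = 10·log₁₀(Σ 10^(L_i/10)).
Σ 10^(L/10) = 10^(74.0/10) + 10^(95.8/10) + 10^(75.7/10) + 10^(85.0/10) = 4.180e+09.
L_total = 10·log₁₀(4.180e+09) = 96.21 dB.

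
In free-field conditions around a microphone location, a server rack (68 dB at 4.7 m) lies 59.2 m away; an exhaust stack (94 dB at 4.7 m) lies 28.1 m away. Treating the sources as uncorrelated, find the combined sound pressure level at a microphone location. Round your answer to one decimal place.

78.5 dB

First find each source's level at the receiver (point-source: −20·log₁₀(r/r_ref)), then combine on an intensity basis.
server rack: 68 − 20·log₁₀(59.2/4.7) = 68 − 22.00 = 46.00 dB.
exhaust stack: 94 − 20·log₁₀(28.1/4.7) = 94 − 15.53 = 78.47 dB.
Σ 10^(L/10) = 7.031e+07 → L_total = 10·log₁₀(7.031e+07) = 78.47 dB.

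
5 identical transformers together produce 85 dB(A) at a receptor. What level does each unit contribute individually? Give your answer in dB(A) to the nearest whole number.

78 dB(A)

Dividing the total intensity by 5 lowers the level by 10·log₁₀ 5 = 6.990 dB: L₁ = 85 − 6.990.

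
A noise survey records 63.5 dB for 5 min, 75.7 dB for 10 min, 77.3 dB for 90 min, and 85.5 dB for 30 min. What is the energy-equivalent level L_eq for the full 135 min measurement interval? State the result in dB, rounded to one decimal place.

The energy average is taken in the linear domain: L_eq = 10·log₁₀[(Σ tᵢ·10^(Lᵢ/10))/T], T = 135 min.
Σ tᵢ·10^(Lᵢ/10) = 5·10^(63.5/10) + 10·10^(75.7/10) + 90·10^(77.3/10) + 30·10^(85.5/10) = 1.586e+10.
L_eq = 10·log₁₀(1.586e+10/135) = 80.70 dB.

80.7 dB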